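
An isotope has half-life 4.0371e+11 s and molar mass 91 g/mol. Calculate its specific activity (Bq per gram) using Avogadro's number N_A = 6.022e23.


lambda = ln(2) / t_half = ln(2) / 4.0371e+11 = 1.716943e-12 /s
SA = lambda * N_A / M
SA = 1.716943e-12 * 6.022e23 / 91
SA = 1.1362e+10 Bq/g

1.1362e+10


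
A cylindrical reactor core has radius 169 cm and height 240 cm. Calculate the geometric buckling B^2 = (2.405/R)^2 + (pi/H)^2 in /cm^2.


B^2 = (2.405/R)^2 + (pi/H)^2
B^2 = (2.405/169)^2 + (pi/240)^2
B^2 = 3.7386e-04 /cm^2

3.7386e-04


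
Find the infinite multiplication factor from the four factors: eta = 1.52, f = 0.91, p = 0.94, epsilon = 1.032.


k_inf = eta * f * p * epsilon
k_inf = 1.52 * 0.91 * 0.94 * 1.032
k_inf = 1.3418

1.3418


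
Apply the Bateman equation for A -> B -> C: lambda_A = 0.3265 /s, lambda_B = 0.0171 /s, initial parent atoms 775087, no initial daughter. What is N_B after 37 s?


N_B(t) = lambda_A * N_A0 / (lambda_B - lambda_A) * [exp(-lambda_A*t) - exp(-lambda_B*t)]
exp(-0.3265*37) = 5.668988e-06; exp(-0.0171*37) = 0.5311557
N_B = 0.3265 * 775087 / (0.0171 - 0.3265) * (5.668988e-06 - 0.5311557)
N_B = 434441

434441


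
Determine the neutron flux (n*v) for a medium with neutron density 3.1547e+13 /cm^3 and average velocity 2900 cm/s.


phi = n * v
phi = 3.1547e+13 * 2900
phi = 9.1486e+16 /cm^2/s

9.1486e+16


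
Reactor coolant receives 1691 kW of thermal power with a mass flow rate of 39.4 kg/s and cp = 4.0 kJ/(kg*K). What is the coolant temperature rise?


dT = Q / (m_dot * cp)
dT = 1691 / (39.4 * 4.0)
dT = 10.730 C

10.730


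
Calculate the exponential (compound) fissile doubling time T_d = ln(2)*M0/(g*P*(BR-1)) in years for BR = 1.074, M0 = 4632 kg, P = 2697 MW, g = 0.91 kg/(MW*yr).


Breeding gain G = BR - 1 = 1.074 - 1 = 0.074
Fissile production rate = g * P * G = 0.91 * 2697 * 0.074 = 181.61598 kg/yr
T_d = ln(2) * M0 / (g * P * G)
T_d = ln(2) * 4632 / 181.61598 = 17.678 yr

17.678


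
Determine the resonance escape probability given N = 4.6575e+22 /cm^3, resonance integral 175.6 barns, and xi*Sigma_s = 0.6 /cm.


p = exp(-N * I * 1e-24 / (xi*Sigma_s))
p = exp(-4.6575e+22 * 175.6 * 1e-24 / 0.6)
p = 1.2027e-06

1.2027e-06


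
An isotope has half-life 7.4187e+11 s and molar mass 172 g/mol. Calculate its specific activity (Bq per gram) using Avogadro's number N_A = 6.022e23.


lambda = ln(2) / t_half = ln(2) / 7.4187e+11 = 9.343243e-13 /s
SA = lambda * N_A / M
SA = 9.343243e-13 * 6.022e23 / 172
SA = 3.2712e+09 Bq/g

3.2712e+09


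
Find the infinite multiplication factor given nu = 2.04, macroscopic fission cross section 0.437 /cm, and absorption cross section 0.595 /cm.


k_inf = nu * Sigma_f / Sigma_a
k_inf = 2.04 * 0.437 / 0.595
k_inf = 1.4983

1.4983


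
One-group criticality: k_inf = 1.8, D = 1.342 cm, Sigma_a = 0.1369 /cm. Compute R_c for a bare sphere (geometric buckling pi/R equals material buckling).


L^2 = D / Sigma_a = 1.342 / 0.1369 = 9.802776 cm^2
B_m^2 = (k_inf - 1) / L^2 = (1.8 - 1) / 9.802776 = 0.08160954 /cm^2
For a bare sphere: B_g = pi/R, so R_c = pi / sqrt(B_m^2)
R_c = pi / sqrt(0.08160954) = 10.997 cm

10.997


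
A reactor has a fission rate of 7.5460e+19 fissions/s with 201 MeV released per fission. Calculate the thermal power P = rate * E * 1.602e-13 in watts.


P = fission_rate * E_MeV * 1.602e-13
P = 7.5460e+19 * 201 * 1.602e-13
P = 2.4298e+09 W

2.4298e+09


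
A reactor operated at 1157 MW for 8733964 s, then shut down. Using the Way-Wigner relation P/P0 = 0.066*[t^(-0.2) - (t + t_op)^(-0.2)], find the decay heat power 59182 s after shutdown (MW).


P/P0 = 0.066 * [t^(-0.2) - (t + t_op)^(-0.2)]
P/P0 = 0.066 * [59182^(-0.2) - (59182 + 8733964)^(-0.2)]
P/P0 = 0.066 * [0.1110611 - 0.04084803] = 0.004634063
P = 1157 * 0.004634063 = 5.3616 MW

5.3616


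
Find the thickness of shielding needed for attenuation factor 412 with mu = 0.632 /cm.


x = ln(factor) / mu
x = ln(412) / 0.632
x = 9.5269 cm

9.5269


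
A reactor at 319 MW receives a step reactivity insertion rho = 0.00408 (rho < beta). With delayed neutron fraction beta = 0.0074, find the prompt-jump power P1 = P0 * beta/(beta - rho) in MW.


P1/P0 = beta / (beta - rho)
P1/P0 = 0.0074 / (0.0074 - 0.00408) = 2.228916
P1 = 319 * 2.228916 = 711.02 MW

711.02


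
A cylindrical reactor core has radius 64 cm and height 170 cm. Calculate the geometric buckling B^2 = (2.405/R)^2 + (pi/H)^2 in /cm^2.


B^2 = (2.405/R)^2 + (pi/H)^2
B^2 = (2.405/64)^2 + (pi/170)^2
B^2 = 0.0017536 /cm^2

0.0017536


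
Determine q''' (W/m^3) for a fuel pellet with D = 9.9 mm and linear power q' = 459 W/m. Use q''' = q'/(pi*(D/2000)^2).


r = D / 2 / 1000 = 9.9 / 2 / 1000 = 0.00495 m
q''' = q' / (pi * r^2)
q''' = 459 / (pi * 0.00495^2)
q''' = 5.9628e+06 W/m^3

5.9628e+06


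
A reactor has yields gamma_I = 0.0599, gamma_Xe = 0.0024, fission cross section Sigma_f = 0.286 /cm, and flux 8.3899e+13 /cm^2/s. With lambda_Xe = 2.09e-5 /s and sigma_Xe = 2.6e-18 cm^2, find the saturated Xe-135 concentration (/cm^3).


Xe_eq = (gamma_I + gamma_Xe) * Sigma_f * phi / (lambda_Xe + sigma_Xe * phi)
Numerator = (0.0599 + 0.0024) * 0.286 * 8.3899e+13 = 1.494896e+12
Denominator = 2.09e-5 + 2.6e-18 * 8.3899e+13 = 2.390374e-04
Xe_eq = 1.494896e+12 / 2.390374e-04 = 6.2538e+15 /cm^3

6.2538e+15


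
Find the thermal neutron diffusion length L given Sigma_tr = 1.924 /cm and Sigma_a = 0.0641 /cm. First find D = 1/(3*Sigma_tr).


D = 1 / (3 * Sigma_tr) = 1 / (3 * 1.924) = 0.1732502 cm
L = sqrt(D / Sigma_a)
L = sqrt(0.1732502 / 0.0641)
L = 1.6440 cm

1.6440


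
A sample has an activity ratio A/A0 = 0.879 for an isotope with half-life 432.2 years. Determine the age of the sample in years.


lambda = ln(2) / t_half = ln(2) / 432.2 = 0.001603765 /yr
t = -ln(A/A0) / lambda
t = -ln(0.879) / 0.001603765
t = 80.417 yr

80.417


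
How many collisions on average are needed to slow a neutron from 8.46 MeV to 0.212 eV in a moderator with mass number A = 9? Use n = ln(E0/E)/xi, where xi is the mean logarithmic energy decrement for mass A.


xi = 1 + (A-1)^2/(2A)*ln((A-1)/(A+1)) = 0.2066007 (for A = 9)
n = ln(E0/E) / xi
n = ln(8.46e6 / 0.212) / 0.2066007
n = ln(3.990566e+07) / 0.2066007 = 84.714

84.714


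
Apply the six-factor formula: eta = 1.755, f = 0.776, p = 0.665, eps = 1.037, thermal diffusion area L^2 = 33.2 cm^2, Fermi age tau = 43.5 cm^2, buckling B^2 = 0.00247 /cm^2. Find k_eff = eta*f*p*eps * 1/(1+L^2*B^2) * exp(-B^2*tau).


k_inf = eta*f*p*eps = 1.755*0.776*0.665*1.037 = 0.9391593
P_TNL = 1/(1 + L^2*B^2) = 1/(1 + 33.2*0.00247) = 0.9242110
P_FNL = exp(-B^2*tau) = exp(-0.00247*43.5) = 0.8981259
k_eff = k_inf * P_TNL * P_FNL = 0.9391593 * 0.9242110 * 0.8981259
k_eff = 0.77956

0.77956


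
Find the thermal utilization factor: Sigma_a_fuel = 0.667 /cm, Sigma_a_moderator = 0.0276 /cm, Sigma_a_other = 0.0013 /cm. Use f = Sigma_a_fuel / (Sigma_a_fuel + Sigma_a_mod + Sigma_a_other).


f = Sigma_a_fuel / (Sigma_a_fuel + Sigma_a_mod + Sigma_a_other)
f = 0.667 / (0.667 + 0.0276 + 0.0013)
f = 0.95847

0.95847


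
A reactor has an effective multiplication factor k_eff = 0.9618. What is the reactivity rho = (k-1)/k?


rho = (k_eff - 1) / k_eff
rho = (0.9618 - 1) / 0.9618
rho = -0.039717

-0.039717


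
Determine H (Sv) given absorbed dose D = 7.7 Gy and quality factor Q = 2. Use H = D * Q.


H = D * Q
H = 7.7 * 2
H = 15.400 Sv

15.400


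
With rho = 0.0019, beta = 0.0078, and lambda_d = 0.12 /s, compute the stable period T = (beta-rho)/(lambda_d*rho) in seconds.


T = (beta - rho) / (lambda_d * rho)
T = (0.0078 - 0.0019) / (0.12 * 0.0019)
T = 25.877 s

25.877


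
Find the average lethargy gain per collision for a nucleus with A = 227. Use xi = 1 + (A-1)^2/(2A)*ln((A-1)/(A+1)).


xi = 1 + (A-1)^2/(2A) * ln((A-1)/(A+1))
xi = 1 + (227-1)^2/(2*227) * ln((227-1)/(227 +1))
xi = 0.0087848

0.0087848


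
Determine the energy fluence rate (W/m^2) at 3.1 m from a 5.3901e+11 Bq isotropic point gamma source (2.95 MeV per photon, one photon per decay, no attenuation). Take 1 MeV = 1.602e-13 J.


psi = A * E * 1.602e-13 / (4*pi*r^2)
psi = 5.3901e+11 * 2.95 * 1.602e-13 / (4*pi*3.1^2)
psi = 0.0021093 W/m^2

0.0021093


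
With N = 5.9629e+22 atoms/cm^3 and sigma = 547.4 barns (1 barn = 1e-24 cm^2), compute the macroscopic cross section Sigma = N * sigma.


Sigma = N * sigma_barns * 1e-24
Sigma = 5.9629e+22 * 547.4 * 1e-24
Sigma = 32.641 /cm

32.641


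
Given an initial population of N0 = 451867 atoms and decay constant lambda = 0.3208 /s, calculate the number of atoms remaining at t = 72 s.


N = N0 * exp(-lambda * t)
N = 451867 * exp(-0.3208 * 72)
N = 4.2058e-05

4.2058e-05


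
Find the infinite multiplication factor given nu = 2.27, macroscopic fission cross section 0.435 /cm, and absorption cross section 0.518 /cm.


k_inf = nu * Sigma_f / Sigma_a
k_inf = 2.27 * 0.435 / 0.518
k_inf = 1.9063

1.9063


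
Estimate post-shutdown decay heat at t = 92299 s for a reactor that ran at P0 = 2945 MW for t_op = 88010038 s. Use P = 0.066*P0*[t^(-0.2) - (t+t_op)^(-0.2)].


P/P0 = 0.066 * [t^(-0.2) - (t + t_op)^(-0.2)]
P/P0 = 0.066 * [92299^(-0.2) - (92299 + 88010038)^(-0.2)]
P/P0 = 0.066 * [0.1016157 - 0.02576336] = 0.005006254
P = 2945 * 0.005006254 = 14.743 MW

14.743


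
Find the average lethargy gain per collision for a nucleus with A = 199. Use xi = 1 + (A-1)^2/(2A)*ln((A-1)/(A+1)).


xi = 1 + (A-1)^2/(2A) * ln((A-1)/(A+1))
xi = 1 + (199-1)^2/(2*199) * ln((199-1)/(199 +1))
xi = 0.010017

0.010017


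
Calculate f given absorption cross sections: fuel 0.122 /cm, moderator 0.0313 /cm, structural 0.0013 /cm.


f = Sigma_a_fuel / (Sigma_a_fuel + Sigma_a_mod + Sigma_a_other)
f = 0.122 / (0.122 + 0.0313 + 0.0013)
f = 0.78913

0.78913


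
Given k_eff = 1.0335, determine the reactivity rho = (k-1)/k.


rho = (k_eff - 1) / k_eff
rho = (1.0335 - 1) / 1.0335
rho = 0.032414

0.032414


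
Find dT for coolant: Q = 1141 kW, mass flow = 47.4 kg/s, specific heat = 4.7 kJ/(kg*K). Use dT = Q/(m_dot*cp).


dT = Q / (m_dot * cp)
dT = 1141 / (47.4 * 4.7)
dT = 5.1216 C

5.1216


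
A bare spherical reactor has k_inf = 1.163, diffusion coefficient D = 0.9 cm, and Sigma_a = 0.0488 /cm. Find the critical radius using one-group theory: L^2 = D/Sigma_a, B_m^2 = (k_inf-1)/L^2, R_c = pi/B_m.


L^2 = D / Sigma_a = 0.9 / 0.0488 = 18.44262 cm^2
B_m^2 = (k_inf - 1) / L^2 = (1.163 - 1) / 18.44262 = 0.008838224 /cm^2
For a bare sphere: B_g = pi/R, so R_c = pi / sqrt(B_m^2)
R_c = pi / sqrt(0.008838224) = 33.417 cm

33.417


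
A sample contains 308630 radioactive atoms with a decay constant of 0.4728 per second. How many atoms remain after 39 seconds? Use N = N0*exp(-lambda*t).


N = N0 * exp(-lambda * t)
N = 308630 * exp(-0.4728 * 39)
N = 0.0030297

0.0030297


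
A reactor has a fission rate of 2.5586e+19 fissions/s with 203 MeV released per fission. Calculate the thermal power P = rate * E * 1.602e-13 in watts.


P = fission_rate * E_MeV * 1.602e-13
P = 2.5586e+19 * 203 * 1.602e-13
P = 8.3207e+08 W

8.3207e+08


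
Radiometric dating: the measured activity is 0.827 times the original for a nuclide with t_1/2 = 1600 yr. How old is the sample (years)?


lambda = ln(2) / t_half = ln(2) / 1600 = 4.332170e-04 /yr
t = -ln(A/A0) / lambda
t = -ln(0.827) / 4.332170e-04
t = 438.47 yr

438.47


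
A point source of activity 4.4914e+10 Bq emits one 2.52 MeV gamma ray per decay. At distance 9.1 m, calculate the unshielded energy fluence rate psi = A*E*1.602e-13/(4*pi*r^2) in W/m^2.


psi = A * E * 1.602e-13 / (4*pi*r^2)
psi = 4.4914e+10 * 2.52 * 1.602e-13 / (4*pi*9.1^2)
psi = 1.7424e-05 W/m^2

1.7424e-05


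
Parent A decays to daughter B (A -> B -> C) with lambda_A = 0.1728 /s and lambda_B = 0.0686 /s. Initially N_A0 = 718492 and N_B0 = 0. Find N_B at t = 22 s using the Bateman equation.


N_B(t) = lambda_A * N_A0 / (lambda_B - lambda_A) * [exp(-lambda_A*t) - exp(-lambda_B*t)]
exp(-0.1728*22) = 0.02233501; exp(-0.0686*22) = 0.2210868
N_B = 0.1728 * 718492 / (0.0686 - 0.1728) * (0.02233501 - 0.2210868)
N_B = 236815

236815


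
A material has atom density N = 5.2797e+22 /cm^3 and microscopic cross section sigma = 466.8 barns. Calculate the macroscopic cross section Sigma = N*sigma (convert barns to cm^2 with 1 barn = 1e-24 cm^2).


Sigma = N * sigma_barns * 1e-24
Sigma = 5.2797e+22 * 466.8 * 1e-24
Sigma = 24.646 /cm

24.646


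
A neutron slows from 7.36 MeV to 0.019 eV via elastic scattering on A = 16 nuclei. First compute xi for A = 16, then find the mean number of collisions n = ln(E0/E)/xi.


xi = 1 + (A-1)^2/(2A)*ln((A-1)/(A+1)) = 0.1199467 (for A = 16)
n = ln(E0/E) / xi
n = ln(7.36e6 / 0.019) / 0.1199467
n = ln(3.873684e+08) / 0.1199467 = 164.86

164.86


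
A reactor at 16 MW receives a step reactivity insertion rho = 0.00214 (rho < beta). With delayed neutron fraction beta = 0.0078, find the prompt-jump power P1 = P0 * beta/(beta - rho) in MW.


P1/P0 = beta / (beta - rho)
P1/P0 = 0.0078 / (0.0078 - 0.00214) = 1.378092
P1 = 16 * 1.378092 = 22.049 MW

22.049


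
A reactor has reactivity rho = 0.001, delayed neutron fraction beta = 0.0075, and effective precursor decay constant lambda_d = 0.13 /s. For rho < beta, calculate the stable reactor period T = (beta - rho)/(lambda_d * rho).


T = (beta - rho) / (lambda_d * rho)
T = (0.0075 - 0.001) / (0.13 * 0.001)
T = 50.000 s

50.000


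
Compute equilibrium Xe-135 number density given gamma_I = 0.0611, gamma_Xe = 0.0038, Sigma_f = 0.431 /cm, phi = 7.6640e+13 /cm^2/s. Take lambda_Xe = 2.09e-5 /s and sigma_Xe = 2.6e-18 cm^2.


Xe_eq = (gamma_I + gamma_Xe) * Sigma_f * phi / (lambda_Xe + sigma_Xe * phi)
Numerator = (0.0611 + 0.0038) * 0.431 * 7.6640e+13 = 2.143766e+12
Denominator = 2.09e-5 + 2.6e-18 * 7.6640e+13 = 2.201640e-04
Xe_eq = 2.143766e+12 / 2.201640e-04 = 9.7371e+15 /cm^3

9.7371e+15


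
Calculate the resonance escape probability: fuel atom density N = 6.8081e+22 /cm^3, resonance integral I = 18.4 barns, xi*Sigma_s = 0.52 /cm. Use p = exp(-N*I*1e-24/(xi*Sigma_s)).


p = exp(-N * I * 1e-24 / (xi*Sigma_s))
p = exp(-6.8081e+22 * 18.4 * 1e-24 / 0.52)
p = 0.089903

0.089903


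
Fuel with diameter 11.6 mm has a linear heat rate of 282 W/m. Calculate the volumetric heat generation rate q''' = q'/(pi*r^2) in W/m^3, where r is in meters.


r = D / 2 / 1000 = 11.6 / 2 / 1000 = 0.0058 m
q''' = q' / (pi * r^2)
q''' = 282 / (pi * 0.0058^2)
q''' = 2.6684e+06 W/m^3

2.6684e+06


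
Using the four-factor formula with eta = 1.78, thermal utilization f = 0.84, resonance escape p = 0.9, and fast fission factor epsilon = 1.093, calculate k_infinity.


k_inf = eta * f * p * epsilon
k_inf = 1.78 * 0.84 * 0.9 * 1.093
k_inf = 1.4708

1.4708


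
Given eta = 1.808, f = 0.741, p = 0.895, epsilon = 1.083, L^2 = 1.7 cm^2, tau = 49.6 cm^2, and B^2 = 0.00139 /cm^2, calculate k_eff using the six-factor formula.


k_inf = eta*f*p*eps = 1.808*0.741*0.895*1.083 = 1.298578
P_TNL = 1/(1 + L^2*B^2) = 1/(1 + 1.7*0.00139) = 0.9976426
P_FNL = exp(-B^2*tau) = exp(-0.00139*49.6) = 0.9333789
k_eff = k_inf * P_TNL * P_FNL = 1.298578 * 0.9976426 * 0.9333789
k_eff = 1.2092

1.2092


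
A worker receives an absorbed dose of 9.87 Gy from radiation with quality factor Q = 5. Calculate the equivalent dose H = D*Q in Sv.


H = D * Q
H = 9.87 * 5
H = 49.350 Sv

49.350


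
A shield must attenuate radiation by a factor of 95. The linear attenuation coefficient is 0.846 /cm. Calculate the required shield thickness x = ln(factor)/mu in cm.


x = ln(factor) / mu
x = ln(95) / 0.846
x = 5.3828 cm

5.3828


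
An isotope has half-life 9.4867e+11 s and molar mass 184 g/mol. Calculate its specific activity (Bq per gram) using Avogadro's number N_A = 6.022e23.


lambda = ln(2) / t_half = ln(2) / 9.4867e+11 = 7.306515e-13 /s
SA = lambda * N_A / M
SA = 7.306515e-13 * 6.022e23 / 184
SA = 2.3913e+09 Bq/g

2.3913e+09


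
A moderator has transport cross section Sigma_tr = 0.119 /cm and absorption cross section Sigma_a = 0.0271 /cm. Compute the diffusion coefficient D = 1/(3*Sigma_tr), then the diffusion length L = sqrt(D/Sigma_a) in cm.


D = 1 / (3 * Sigma_tr) = 1 / (3 * 0.119) = 2.801120 cm
L = sqrt(D / Sigma_a)
L = sqrt(2.801120 / 0.0271)
L = 10.167 cm

10.167


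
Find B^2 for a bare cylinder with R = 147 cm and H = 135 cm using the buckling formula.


B^2 = (2.405/R)^2 + (pi/H)^2
B^2 = (2.405/147)^2 + (pi/135)^2
B^2 = 8.0921e-04 /cm^2

8.0921e-04


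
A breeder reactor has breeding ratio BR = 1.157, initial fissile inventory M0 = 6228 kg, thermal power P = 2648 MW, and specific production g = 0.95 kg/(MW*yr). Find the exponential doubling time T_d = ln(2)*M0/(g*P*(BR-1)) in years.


Breeding gain G = BR - 1 = 1.157 - 1 = 0.157
Fissile production rate = g * P * G = 0.95 * 2648 * 0.157 = 394.9492 kg/yr
T_d = ln(2) * M0 / (g * P * G)
T_d = ln(2) * 6228 / 394.9492 = 10.930 yr

10.930


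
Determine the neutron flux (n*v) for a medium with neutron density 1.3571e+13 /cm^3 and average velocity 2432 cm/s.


phi = n * v
phi = 1.3571e+13 * 2432
phi = 3.3005e+16 /cm^2/s

3.3005e+16


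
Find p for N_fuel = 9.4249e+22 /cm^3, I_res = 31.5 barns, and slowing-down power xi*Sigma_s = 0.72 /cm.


p = exp(-N * I * 1e-24 / (xi*Sigma_s))
p = exp(-9.4249e+22 * 31.5 * 1e-24 / 0.72)
p = 0.016189

0.016189


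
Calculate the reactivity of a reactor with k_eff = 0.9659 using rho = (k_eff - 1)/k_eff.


rho = (k_eff - 1) / k_eff
rho = (0.9659 - 1) / 0.9659
rho = -0.035304

-0.035304


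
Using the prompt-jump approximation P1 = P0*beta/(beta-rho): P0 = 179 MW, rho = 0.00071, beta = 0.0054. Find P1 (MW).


P1/P0 = beta / (beta - rho)
P1/P0 = 0.0054 / (0.0054 - 0.00071) = 1.151386
P1 = 179 * 1.151386 = 206.10 MW

206.10


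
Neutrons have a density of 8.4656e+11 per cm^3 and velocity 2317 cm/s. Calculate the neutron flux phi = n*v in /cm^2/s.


phi = n * v
phi = 8.4656e+11 * 2317
phi = 1.9615e+15 /cm^2/s

1.9615e+15


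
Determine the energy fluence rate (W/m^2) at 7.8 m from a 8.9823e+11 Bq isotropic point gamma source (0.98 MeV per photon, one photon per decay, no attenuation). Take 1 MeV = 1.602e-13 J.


psi = A * E * 1.602e-13 / (4*pi*r^2)
psi = 8.9823e+11 * 0.98 * 1.602e-13 / (4*pi*7.8^2)
psi = 1.8445e-04 W/m^2

1.8445e-04


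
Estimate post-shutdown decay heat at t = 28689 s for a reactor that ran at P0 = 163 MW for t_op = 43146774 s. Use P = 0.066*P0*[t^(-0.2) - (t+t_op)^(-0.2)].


P/P0 = 0.066 * [t^(-0.2) - (t + t_op)^(-0.2)]
P/P0 = 0.066 * [28689^(-0.2) - (28689 + 43146774)^(-0.2)]
P/P0 = 0.066 * [0.1283680 - 0.02971342] = 0.006511202
P = 163 * 0.006511202 = 1.0613 MW

1.0613


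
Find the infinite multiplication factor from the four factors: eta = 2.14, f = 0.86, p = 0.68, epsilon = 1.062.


k_inf = eta * f * p * epsilon
k_inf = 2.14 * 0.86 * 0.68 * 1.062
k_inf = 1.3291

1.3291


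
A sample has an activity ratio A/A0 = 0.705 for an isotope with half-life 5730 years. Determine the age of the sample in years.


lambda = ln(2) / t_half = ln(2) / 5730 = 1.209681e-04 /yr
t = -ln(A/A0) / lambda
t = -ln(0.705) / 1.209681e-04
t = 2889.7 yr

2889.7


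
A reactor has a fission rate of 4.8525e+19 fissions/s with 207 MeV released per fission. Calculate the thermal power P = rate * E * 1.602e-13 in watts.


P = fission_rate * E_MeV * 1.602e-13
P = 4.8525e+19 * 207 * 1.602e-13
P = 1.6092e+09 W

1.6092e+09


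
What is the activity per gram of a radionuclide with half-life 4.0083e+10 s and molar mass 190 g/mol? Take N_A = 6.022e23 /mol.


lambda = ln(2) / t_half = ln(2) / 4.0083e+10 = 1.729280e-11 /s
SA = lambda * N_A / M
SA = 1.729280e-11 * 6.022e23 / 190
SA = 5.4809e+10 Bq/g

5.4809e+10


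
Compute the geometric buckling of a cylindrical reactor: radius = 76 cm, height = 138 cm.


B^2 = (2.405/R)^2 + (pi/H)^2
B^2 = (2.405/76)^2 + (pi/138)^2
B^2 = 0.0015196 /cm^2

0.0015196


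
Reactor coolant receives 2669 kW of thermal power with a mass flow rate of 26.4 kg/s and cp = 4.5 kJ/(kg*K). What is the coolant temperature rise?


dT = Q / (m_dot * cp)
dT = 2669 / (26.4 * 4.5)
dT = 22.466 C

22.466


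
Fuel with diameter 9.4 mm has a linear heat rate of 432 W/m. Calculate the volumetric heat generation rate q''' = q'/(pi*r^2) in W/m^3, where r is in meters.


r = D / 2 / 1000 = 9.4 / 2 / 1000 = 0.0047 m
q''' = q' / (pi * r^2)
q''' = 432 / (pi * 0.0047^2)
q''' = 6.2250e+06 W/m^3

6.2250e+06


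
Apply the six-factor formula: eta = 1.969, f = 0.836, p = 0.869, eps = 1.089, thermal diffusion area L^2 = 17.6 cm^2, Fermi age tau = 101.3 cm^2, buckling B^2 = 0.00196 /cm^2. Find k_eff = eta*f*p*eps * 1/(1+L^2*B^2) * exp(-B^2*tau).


k_inf = eta*f*p*eps = 1.969*0.836*0.869*1.089 = 1.557757
P_TNL = 1/(1 + L^2*B^2) = 1/(1 + 17.6*0.00196) = 0.9666543
P_FNL = exp(-B^2*tau) = exp(-0.00196*101.3) = 0.8199204
k_eff = k_inf * P_TNL * P_FNL = 1.557757 * 0.9666543 * 0.8199204
k_eff = 1.2346

1.2346


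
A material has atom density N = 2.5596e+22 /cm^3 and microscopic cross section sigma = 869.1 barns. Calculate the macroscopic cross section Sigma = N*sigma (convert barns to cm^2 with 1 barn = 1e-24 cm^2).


Sigma = N * sigma_barns * 1e-24
Sigma = 2.5596e+22 * 869.1 * 1e-24
Sigma = 22.245 /cm

22.245


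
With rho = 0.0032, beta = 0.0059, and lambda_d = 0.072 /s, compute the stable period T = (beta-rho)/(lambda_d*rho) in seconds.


T = (beta - rho) / (lambda_d * rho)
T = (0.0059 - 0.0032) / (0.072 * 0.0032)
T = 11.719 s

11.719


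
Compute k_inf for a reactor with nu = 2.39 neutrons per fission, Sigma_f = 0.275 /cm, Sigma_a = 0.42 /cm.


k_inf = nu * Sigma_f / Sigma_a
k_inf = 2.39 * 0.275 / 0.42
k_inf = 1.5649

1.5649


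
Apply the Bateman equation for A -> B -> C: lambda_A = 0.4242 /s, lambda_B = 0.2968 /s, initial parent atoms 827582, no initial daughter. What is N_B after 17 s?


N_B(t) = lambda_A * N_A0 / (lambda_B - lambda_A) * [exp(-lambda_A*t) - exp(-lambda_B*t)]
exp(-0.4242*17) = 7.381231e-04; exp(-0.2968*17) = 0.006437597
N_B = 0.4242 * 827582 / (0.2968 - 0.4242) * (7.381231e-04 - 0.006437597)
N_B = 15705

15705


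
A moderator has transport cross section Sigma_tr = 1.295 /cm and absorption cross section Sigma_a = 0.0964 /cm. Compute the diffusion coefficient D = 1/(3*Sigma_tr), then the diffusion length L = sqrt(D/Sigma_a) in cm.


D = 1 / (3 * Sigma_tr) = 1 / (3 * 1.295) = 0.2574003 cm
L = sqrt(D / Sigma_a)
L = sqrt(0.2574003 / 0.0964)
L = 1.6341 cm

1.6341


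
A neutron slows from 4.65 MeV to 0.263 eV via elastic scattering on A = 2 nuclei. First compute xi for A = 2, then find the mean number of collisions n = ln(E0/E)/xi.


xi = 1 + (A-1)^2/(2A)*ln((A-1)/(A+1)) = 0.7253469 (for A = 2)
n = ln(E0/E) / xi
n = ln(4.65e6 / 0.263) / 0.7253469
n = ln(1.768061e+07) / 0.7253469 = 23.007

23.007


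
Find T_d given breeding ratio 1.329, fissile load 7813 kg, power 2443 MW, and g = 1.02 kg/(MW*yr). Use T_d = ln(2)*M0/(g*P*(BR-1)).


Breeding gain G = BR - 1 = 1.329 - 1 = 0.329
Fissile production rate = g * P * G = 1.02 * 2443 * 0.329 = 819.82194 kg/yr
T_d = ln(2) * M0 / (g * P * G)
T_d = ln(2) * 7813 / 819.82194 = 6.6058 yr

6.6058


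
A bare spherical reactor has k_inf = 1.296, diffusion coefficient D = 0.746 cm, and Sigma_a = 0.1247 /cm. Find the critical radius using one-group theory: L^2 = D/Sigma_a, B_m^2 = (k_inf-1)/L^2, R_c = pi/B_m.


L^2 = D / Sigma_a = 0.746 / 0.1247 = 5.982358 cm^2
B_m^2 = (k_inf - 1) / L^2 = (1.296 - 1) / 5.982358 = 0.04947882 /cm^2
For a bare sphere: B_g = pi/R, so R_c = pi / sqrt(B_m^2)
R_c = pi / sqrt(0.04947882) = 14.123 cm

14.123


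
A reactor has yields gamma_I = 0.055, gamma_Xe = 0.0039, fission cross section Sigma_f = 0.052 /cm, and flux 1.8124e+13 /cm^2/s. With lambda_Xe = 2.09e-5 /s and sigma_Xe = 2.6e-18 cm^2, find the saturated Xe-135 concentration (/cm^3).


Xe_eq = (gamma_I + gamma_Xe) * Sigma_f * phi / (lambda_Xe + sigma_Xe * phi)
Numerator = (0.055 + 0.0039) * 0.052 * 1.8124e+13 = 5.551019e+10
Denominator = 2.09e-5 + 2.6e-18 * 1.8124e+13 = 6.802240e-05
Xe_eq = 5.551019e+10 / 6.802240e-05 = 8.1606e+14 /cm^3

8.1606e+14


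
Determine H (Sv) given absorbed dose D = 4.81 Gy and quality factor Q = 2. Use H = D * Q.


H = D * Q
H = 4.81 * 2
H = 9.6200 Sv

9.6200


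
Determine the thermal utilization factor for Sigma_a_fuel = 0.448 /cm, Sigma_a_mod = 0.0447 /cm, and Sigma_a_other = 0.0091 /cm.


f = Sigma_a_fuel / (Sigma_a_fuel + Sigma_a_mod + Sigma_a_other)
f = 0.448 / (0.448 + 0.0447 + 0.0091)
f = 0.89279

0.89279


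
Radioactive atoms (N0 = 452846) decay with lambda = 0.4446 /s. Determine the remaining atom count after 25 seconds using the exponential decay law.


N = N0 * exp(-lambda * t)
N = 452846 * exp(-0.4446 * 25)
N = 6.7417

6.7417


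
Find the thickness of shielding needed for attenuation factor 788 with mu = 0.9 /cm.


x = ln(factor) / mu
x = ln(788) / 0.9
x = 7.4106 cm

7.4106


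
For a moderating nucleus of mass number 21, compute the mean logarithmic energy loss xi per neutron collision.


xi = 1 + (A-1)^2/(2A) * ln((A-1)/(A+1))
xi = 1 + (21-1)^2/(2*21) * ln((21-1)/(21 +1))
xi = 0.092284

0.092284


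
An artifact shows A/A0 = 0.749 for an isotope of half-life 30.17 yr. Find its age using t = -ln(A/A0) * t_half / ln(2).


lambda = ln(2) / t_half = ln(2) / 30.17 = 0.02297472 /yr
t = -ln(A/A0) / lambda
t = -ln(0.749) / 0.02297472
t = 12.580 yr

12.580


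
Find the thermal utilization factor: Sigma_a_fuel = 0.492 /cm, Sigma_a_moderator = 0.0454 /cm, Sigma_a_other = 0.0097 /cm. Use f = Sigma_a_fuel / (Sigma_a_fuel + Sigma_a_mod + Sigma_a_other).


f = Sigma_a_fuel / (Sigma_a_fuel + Sigma_a_mod + Sigma_a_other)
f = 0.492 / (0.492 + 0.0454 + 0.0097)
f = 0.89929

0.89929


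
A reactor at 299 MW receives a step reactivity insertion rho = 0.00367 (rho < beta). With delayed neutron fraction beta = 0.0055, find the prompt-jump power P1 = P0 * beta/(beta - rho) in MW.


P1/P0 = beta / (beta - rho)
P1/P0 = 0.0055 / (0.0055 - 0.00367) = 3.005464
P1 = 299 * 3.005464 = 898.63 MW

898.63


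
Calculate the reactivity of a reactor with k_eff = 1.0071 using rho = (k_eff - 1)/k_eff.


rho = (k_eff - 1) / k_eff
rho = (1.0071 - 1) / 1.0071
rho = 0.0070499

0.0070499


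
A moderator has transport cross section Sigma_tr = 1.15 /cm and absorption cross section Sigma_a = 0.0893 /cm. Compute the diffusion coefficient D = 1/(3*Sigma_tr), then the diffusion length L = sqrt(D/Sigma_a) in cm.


D = 1 / (3 * Sigma_tr) = 1 / (3 * 1.15) = 0.2898551 cm
L = sqrt(D / Sigma_a)
L = sqrt(0.2898551 / 0.0893)
L = 1.8016 cm

1.8016


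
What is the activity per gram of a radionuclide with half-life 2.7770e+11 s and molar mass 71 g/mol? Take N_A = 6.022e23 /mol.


lambda = ln(2) / t_half = ln(2) / 2.7770e+11 = 2.496029e-12 /s
SA = lambda * N_A / M
SA = 2.496029e-12 * 6.022e23 / 71
SA = 2.1171e+10 Bq/g

2.1171e+10


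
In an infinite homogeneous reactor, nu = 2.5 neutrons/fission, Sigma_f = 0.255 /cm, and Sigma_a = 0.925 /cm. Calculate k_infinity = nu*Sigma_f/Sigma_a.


k_inf = nu * Sigma_f / Sigma_a
k_inf = 2.5 * 0.255 / 0.925
k_inf = 0.68919

0.68919


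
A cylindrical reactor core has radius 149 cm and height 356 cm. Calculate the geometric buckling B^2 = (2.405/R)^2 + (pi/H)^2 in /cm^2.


B^2 = (2.405/R)^2 + (pi/H)^2
B^2 = (2.405/149)^2 + (pi/356)^2
B^2 = 3.3841e-04 /cm^2

3.3841e-04


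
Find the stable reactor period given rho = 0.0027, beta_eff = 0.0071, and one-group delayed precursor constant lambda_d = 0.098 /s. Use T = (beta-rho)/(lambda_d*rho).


T = (beta - rho) / (lambda_d * rho)
T = (0.0071 - 0.0027) / (0.098 * 0.0027)
T = 16.629 s

16.629


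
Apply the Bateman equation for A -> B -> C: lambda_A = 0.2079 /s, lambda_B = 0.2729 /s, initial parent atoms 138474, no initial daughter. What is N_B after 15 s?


N_B(t) = lambda_A * N_A0 / (lambda_B - lambda_A) * [exp(-lambda_A*t) - exp(-lambda_B*t)]
exp(-0.2079*15) = 0.04422345; exp(-0.2729*15) = 0.01668075
N_B = 0.2079 * 138474 / (0.2729 - 0.2079) * (0.04422345 - 0.01668075)
N_B = 12199

12199


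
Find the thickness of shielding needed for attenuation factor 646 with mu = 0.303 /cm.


x = ln(factor) / mu
x = ln(646) / 0.303
x = 21.356 cm

21.356


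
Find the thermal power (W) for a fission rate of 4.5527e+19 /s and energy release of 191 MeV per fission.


P = fission_rate * E_MeV * 1.602e-13
P = 4.5527e+19 * 191 * 1.602e-13
P = 1.3930e+09 W

1.3930e+09


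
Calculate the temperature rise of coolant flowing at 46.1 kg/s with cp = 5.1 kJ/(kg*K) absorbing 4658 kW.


dT = Q / (m_dot * cp)
dT = 4658 / (46.1 * 5.1)
dT = 19.812 C

19.812


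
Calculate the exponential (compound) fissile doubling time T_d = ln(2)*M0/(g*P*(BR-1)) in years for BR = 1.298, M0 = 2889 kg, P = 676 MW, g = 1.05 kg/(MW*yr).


Breeding gain G = BR - 1 = 1.298 - 1 = 0.298
Fissile production rate = g * P * G = 1.05 * 676 * 0.298 = 211.5204 kg/yr
T_d = ln(2) * M0 / (g * P * G)
T_d = ln(2) * 2889 / 211.5204 = 9.4672 yr

9.4672


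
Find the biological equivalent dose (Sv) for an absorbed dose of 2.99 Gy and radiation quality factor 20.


H = D * Q
H = 2.99 * 20
H = 59.800 Sv

59.800


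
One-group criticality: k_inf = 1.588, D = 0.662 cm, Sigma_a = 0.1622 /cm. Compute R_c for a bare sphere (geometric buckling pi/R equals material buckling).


L^2 = D / Sigma_a = 0.662 / 0.1622 = 4.081381 cm^2
B_m^2 = (k_inf - 1) / L^2 = (1.588 - 1) / 4.081381 = 0.1440689 /cm^2
For a bare sphere: B_g = pi/R, so R_c = pi / sqrt(B_m^2)
R_c = pi / sqrt(0.1440689) = 8.2768 cm

8.2768


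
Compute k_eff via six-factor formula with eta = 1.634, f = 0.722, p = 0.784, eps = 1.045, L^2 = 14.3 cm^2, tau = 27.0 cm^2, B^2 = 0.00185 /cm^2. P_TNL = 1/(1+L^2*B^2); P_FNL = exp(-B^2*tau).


k_inf = eta*f*p*eps = 1.634*0.722*0.784*1.045 = 0.9665439
P_TNL = 1/(1 + L^2*B^2) = 1/(1 + 14.3*0.00185) = 0.9742268
P_FNL = exp(-B^2*tau) = exp(-0.00185*27.0) = 0.9512770
k_eff = k_inf * P_TNL * P_FNL = 0.9665439 * 0.9742268 * 0.9512770
k_eff = 0.89575

0.89575


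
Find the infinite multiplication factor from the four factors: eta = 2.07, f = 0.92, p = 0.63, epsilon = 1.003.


k_inf = eta * f * p * epsilon
k_inf = 2.07 * 0.92 * 0.63 * 1.003
k_inf = 1.2034

1.2034


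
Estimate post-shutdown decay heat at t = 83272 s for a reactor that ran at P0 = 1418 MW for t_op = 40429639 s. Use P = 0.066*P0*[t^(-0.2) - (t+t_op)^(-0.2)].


P/P0 = 0.066 * [t^(-0.2) - (t + t_op)^(-0.2)]
P/P0 = 0.066 * [83272^(-0.2) - (83272 + 40429639)^(-0.2)]
P/P0 = 0.066 * [0.1037290 - 0.03009410] = 0.004859903
P = 1418 * 0.004859903 = 6.8913 MW

6.8913


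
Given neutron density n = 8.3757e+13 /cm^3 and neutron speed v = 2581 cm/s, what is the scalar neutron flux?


phi = n * v
phi = 8.3757e+13 * 2581
phi = 2.1618e+17 /cm^2/s

2.1618e+17


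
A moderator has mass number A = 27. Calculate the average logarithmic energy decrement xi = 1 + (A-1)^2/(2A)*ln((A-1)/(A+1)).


xi = 1 + (A-1)^2/(2A) * ln((A-1)/(A+1))
xi = 1 + (27-1)^2/(2*27) * ln((27-1)/(27 +1))
xi = 0.072278

0.072278


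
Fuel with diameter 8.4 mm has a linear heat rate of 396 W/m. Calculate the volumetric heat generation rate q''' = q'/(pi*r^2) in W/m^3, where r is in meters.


r = D / 2 / 1000 = 8.4 / 2 / 1000 = 0.0042 m
q''' = q' / (pi * r^2)
q''' = 396 / (pi * 0.0042^2)
q''' = 7.1457e+06 W/m^3

7.1457e+06


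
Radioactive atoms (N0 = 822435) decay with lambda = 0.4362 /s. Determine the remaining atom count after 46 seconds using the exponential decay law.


N = N0 * exp(-lambda * t)
N = 822435 * exp(-0.4362 * 46)
N = 0.0015882

0.0015882


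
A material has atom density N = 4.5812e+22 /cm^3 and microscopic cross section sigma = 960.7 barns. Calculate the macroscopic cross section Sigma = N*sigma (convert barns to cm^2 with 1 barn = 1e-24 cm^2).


Sigma = N * sigma_barns * 1e-24
Sigma = 4.5812e+22 * 960.7 * 1e-24
Sigma = 44.012 /cm

44.012


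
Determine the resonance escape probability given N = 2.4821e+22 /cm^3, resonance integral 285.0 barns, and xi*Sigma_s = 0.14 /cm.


p = exp(-N * I * 1e-24 / (xi*Sigma_s))
p = exp(-2.4821e+22 * 285.0 * 1e-24 / 0.14)
p = 1.1370e-22

1.1370e-22


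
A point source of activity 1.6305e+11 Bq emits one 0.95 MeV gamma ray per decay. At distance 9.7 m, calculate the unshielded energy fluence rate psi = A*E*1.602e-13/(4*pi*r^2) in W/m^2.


psi = A * E * 1.602e-13 / (4*pi*r^2)
psi = 1.6305e+11 * 0.95 * 1.602e-13 / (4*pi*9.7^2)
psi = 2.0987e-05 W/m^2

2.0987e-05


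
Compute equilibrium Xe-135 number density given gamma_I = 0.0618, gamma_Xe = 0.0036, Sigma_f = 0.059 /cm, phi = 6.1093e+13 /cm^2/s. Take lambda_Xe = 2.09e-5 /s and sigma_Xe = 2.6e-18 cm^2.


Xe_eq = (gamma_I + gamma_Xe) * Sigma_f * phi / (lambda_Xe + sigma_Xe * phi)
Numerator = (0.0618 + 0.0036) * 0.059 * 6.1093e+13 = 2.357334e+11
Denominator = 2.09e-5 + 2.6e-18 * 6.1093e+13 = 1.797418e-04
Xe_eq = 2.357334e+11 / 1.797418e-04 = 1.3115e+15 /cm^3

1.3115e+15


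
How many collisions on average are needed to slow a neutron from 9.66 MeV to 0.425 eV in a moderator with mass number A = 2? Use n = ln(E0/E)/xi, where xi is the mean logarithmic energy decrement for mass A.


xi = 1 + (A-1)^2/(2A)*ln((A-1)/(A+1)) = 0.7253469 (for A = 2)
n = ln(E0/E) / xi
n = ln(9.66e6 / 0.425) / 0.7253469
n = ln(2.272941e+07) / 0.7253469 = 23.353

23.353


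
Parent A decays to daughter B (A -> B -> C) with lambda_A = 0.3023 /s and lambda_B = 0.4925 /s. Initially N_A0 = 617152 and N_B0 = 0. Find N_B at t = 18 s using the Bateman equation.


N_B(t) = lambda_A * N_A0 / (lambda_B - lambda_A) * [exp(-lambda_A*t) - exp(-lambda_B*t)]
exp(-0.3023*18) = 0.004333412; exp(-0.4925*18) = 1.412471e-04
N_B = 0.3023 * 617152 / (0.4925 - 0.3023) * (0.004333412 - 1.412471e-04)
N_B = 4112.0

4112.0


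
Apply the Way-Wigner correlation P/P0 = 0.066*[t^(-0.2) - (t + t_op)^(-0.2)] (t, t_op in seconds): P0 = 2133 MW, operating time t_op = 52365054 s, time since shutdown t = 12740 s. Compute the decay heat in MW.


P/P0 = 0.066 * [t^(-0.2) - (t + t_op)^(-0.2)]
P/P0 = 0.066 * [12740^(-0.2) - (12740 + 52365054)^(-0.2)]
P/P0 = 0.066 * [0.1509962 - 0.02858713] = 0.008078999
P = 2133 * 0.008078999 = 17.233 MW

17.233


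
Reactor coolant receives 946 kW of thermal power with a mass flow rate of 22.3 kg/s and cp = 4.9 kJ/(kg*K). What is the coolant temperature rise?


dT = Q / (m_dot * cp)
dT = 946 / (22.3 * 4.9)
dT = 8.6575 C

8.6575


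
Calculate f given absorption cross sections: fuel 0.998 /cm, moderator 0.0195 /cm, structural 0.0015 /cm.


f = Sigma_a_fuel / (Sigma_a_fuel + Sigma_a_mod + Sigma_a_other)
f = 0.998 / (0.998 + 0.0195 + 0.0015)
f = 0.97939

0.97939


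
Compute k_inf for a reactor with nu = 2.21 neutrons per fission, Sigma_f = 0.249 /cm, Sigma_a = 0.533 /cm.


k_inf = nu * Sigma_f / Sigma_a
k_inf = 2.21 * 0.249 / 0.533
k_inf = 1.0324

1.0324


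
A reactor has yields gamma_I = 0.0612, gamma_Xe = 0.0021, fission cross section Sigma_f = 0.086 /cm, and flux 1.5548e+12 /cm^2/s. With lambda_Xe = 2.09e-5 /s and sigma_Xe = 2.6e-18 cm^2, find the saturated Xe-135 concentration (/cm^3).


Xe_eq = (gamma_I + gamma_Xe) * Sigma_f * phi / (lambda_Xe + sigma_Xe * phi)
Numerator = (0.0612 + 0.0021) * 0.086 * 1.5548e+12 = 8.464020e+09
Denominator = 2.09e-5 + 2.6e-18 * 1.5548e+12 = 2.494248e-05
Xe_eq = 8.464020e+09 / 2.494248e-05 = 3.3934e+14 /cm^3

3.3934e+14


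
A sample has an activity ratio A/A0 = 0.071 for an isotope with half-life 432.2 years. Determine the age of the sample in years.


lambda = ln(2) / t_half = ln(2) / 432.2 = 0.001603765 /yr
t = -ln(A/A0) / lambda
t = -ln(0.071) / 0.001603765
t = 1649.3 yr

1649.3


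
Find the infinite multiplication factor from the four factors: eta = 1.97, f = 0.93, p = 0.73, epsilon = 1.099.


k_inf = eta * f * p * epsilon
k_inf = 1.97 * 0.93 * 0.73 * 1.099
k_inf = 1.4698

1.4698


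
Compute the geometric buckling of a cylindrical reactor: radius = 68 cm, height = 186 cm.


B^2 = (2.405/R)^2 + (pi/H)^2
B^2 = (2.405/68)^2 + (pi/186)^2
B^2 = 0.0015362 /cm^2

0.0015362


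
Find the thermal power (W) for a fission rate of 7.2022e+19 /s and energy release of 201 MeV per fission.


P = fission_rate * E_MeV * 1.602e-13
P = 7.2022e+19 * 201 * 1.602e-13
P = 2.3191e+09 W

2.3191e+09


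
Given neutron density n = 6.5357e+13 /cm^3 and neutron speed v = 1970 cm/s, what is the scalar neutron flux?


phi = n * v
phi = 6.5357e+13 * 1970
phi = 1.2875e+17 /cm^2/s

1.2875e+17


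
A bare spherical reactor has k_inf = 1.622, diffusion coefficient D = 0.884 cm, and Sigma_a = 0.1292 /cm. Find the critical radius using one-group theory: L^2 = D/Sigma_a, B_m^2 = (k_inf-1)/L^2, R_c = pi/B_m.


L^2 = D / Sigma_a = 0.884 / 0.1292 = 6.842105 cm^2
B_m^2 = (k_inf - 1) / L^2 = (1.622 - 1) / 6.842105 = 0.09090770 /cm^2
For a bare sphere: B_g = pi/R, so R_c = pi / sqrt(B_m^2)
R_c = pi / sqrt(0.09090770) = 10.420 cm

10.420


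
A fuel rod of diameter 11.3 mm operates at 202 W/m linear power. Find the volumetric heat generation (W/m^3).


r = D / 2 / 1000 = 11.3 / 2 / 1000 = 0.00565 m
q''' = q' / (pi * r^2)
q''' = 202 / (pi * 0.00565^2)
q''' = 2.0142e+06 W/m^3

2.0142e+06


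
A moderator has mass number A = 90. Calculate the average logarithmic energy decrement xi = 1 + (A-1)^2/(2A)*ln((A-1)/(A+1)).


xi = 1 + (A-1)^2/(2A) * ln((A-1)/(A+1))
xi = 1 + (90-1)^2/(2*90) * ln((90-1)/(90 +1))
xi = 0.022059

0.022059


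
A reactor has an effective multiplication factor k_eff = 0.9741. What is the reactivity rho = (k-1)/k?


rho = (k_eff - 1) / k_eff
rho = (0.9741 - 1) / 0.9741
rho = -0.026589

-0.026589


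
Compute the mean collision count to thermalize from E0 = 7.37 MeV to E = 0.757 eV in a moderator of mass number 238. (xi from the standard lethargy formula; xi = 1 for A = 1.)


xi = 1 + (A-1)^2/(2A)*ln((A-1)/(A+1)) = 0.008379872 (for A = 238)
n = ln(E0/E) / xi
n = ln(7.37e6 / 0.757) / 0.008379872
n = ln(9.735799e+06) / 0.008379872 = 1920.2

1920.2


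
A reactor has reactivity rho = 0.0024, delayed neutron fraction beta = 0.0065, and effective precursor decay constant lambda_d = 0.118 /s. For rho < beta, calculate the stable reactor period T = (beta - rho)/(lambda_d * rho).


T = (beta - rho) / (lambda_d * rho)
T = (0.0065 - 0.0024) / (0.118 * 0.0024)
T = 14.477 s

14.477


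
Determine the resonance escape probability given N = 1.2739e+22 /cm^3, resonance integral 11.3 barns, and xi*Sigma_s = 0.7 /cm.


p = exp(-N * I * 1e-24 / (xi*Sigma_s))
p = exp(-1.2739e+22 * 11.3 * 1e-24 / 0.7)
p = 0.81412

0.81412


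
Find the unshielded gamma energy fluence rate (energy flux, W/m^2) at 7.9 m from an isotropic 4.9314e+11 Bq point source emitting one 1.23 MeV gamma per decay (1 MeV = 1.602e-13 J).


psi = A * E * 1.602e-13 / (4*pi*r^2)
psi = 4.9314e+11 * 1.23 * 1.602e-13 / (4*pi*7.9^2)
psi = 1.2390e-04 W/m^2

1.2390e-04


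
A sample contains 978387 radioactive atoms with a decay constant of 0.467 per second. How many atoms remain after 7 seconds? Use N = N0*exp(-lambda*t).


N = N0 * exp(-lambda * t)
N = 978387 * exp(-0.467 * 7)
N = 37222

37222


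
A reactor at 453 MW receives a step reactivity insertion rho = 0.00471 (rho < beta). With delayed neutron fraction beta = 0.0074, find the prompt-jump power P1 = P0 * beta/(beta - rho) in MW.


P1/P0 = beta / (beta - rho)
P1/P0 = 0.0074 / (0.0074 - 0.00471) = 2.750929
P1 = 453 * 2.750929 = 1246.2 MW

1246.2


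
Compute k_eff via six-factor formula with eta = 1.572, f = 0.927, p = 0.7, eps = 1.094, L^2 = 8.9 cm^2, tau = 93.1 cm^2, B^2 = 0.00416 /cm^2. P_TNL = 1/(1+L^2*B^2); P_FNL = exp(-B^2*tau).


k_inf = eta*f*p*eps = 1.572*0.927*0.7*1.094 = 1.115957
P_TNL = 1/(1 + L^2*B^2) = 1/(1 + 8.9*0.00416) = 0.9642978
P_FNL = exp(-B^2*tau) = exp(-0.00416*93.1) = 0.6788901
k_eff = k_inf * P_TNL * P_FNL = 1.115957 * 0.9642978 * 0.6788901
k_eff = 0.73056

0.73056
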